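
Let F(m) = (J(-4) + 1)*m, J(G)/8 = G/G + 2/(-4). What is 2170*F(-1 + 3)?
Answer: 21700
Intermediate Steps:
J(G) = 4 (J(G) = 8*(G/G + 2/(-4)) = 8*(1 + 2*(-1/4)) = 8*(1 - 1/2) = 8*(1/2) = 4)
F(m) = 5*m (F(m) = (4 + 1)*m = 5*m)
2170*F(-1 + 3) = 2170*(5*(-1 + 3)) = 2170*(5*2) = 2170*10 = 21700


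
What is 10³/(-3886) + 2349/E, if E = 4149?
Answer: 276623/895723 ≈ 0.30883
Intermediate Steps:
10³/(-3886) + 2349/E = 10³/(-3886) + 2349/4149 = 1000*(-1/3886) + 2349*(1/4149) = -500/1943 + 261/461 = 276623/895723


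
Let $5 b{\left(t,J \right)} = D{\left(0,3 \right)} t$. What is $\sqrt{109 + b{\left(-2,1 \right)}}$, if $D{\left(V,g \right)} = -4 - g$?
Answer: $\frac{\sqrt{2795}}{5} \approx 10.574$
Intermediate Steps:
$b{\left(t,J \right)} = - \frac{7 t}{5}$ ($b{\left(t,J \right)} = \frac{\left(-4 - 3\right) t}{5} = \frac{\left(-7\right) t}{5} = - \frac{7 t}{5}$)
$\sqrt{109 + b{\left(-2,1 \right)}} = \sqrt{109 - - \frac{14}{5}} = \sqrt{109 + \frac{14}{5}} = \sqrt{\frac{559}{5}} = \frac{\sqrt{2795}}{5}$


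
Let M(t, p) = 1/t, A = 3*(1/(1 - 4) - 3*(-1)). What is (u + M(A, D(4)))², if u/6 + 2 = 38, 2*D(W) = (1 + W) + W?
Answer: 2989441/64 ≈ 46710.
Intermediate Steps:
D(W) = ½ + W (D(W) = ((1 + W) + W)/2 = (1 + 2*W)/2 = ½ + W)
A = 8 (A = 3*(1/(-3) + 3) = 3*(-⅓ + 3) = 3*(8/3) = 8)
u = 216 (u = -12 + 6*38 = -12 + 228 = 216)
(u + M(A, D(4)))² = (216 + 1/8)² = (216 + ⅛)² = (1729/8)² = 2989441/64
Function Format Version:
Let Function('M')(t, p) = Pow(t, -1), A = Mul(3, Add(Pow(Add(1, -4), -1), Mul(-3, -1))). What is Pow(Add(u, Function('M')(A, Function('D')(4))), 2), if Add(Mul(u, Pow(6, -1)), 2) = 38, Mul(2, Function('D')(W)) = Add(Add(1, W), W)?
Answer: Rational(2989441, 64) ≈ 46710.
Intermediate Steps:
Function('D')(W) = Add(Rational(1, 2), W) (Function('D')(W) = Mul(Rational(1, 2), Add(Add(1, W), W)) = Mul(Rational(1, 2), Add(1, Mul(2, W))) = Add(Rational(1, 2), W))
A = 8 (A = Mul(3, Add(Pow(-3, -1), 3)) = Mul(3, Add(Rational(-1, 3), 3)) = Mul(3, Rational(8, 3)) = 8)
u = 216 (u = Add(-12, Mul(6, 38)) = Add(-12, 228) = 216)
Pow(Add(u, Function('M')(A, Function('D')(4))), 2) = Pow(Add(216, Pow(8, -1)), 2) = Pow(Add(216, Rational(1, 8)), 2) = Pow(Rational(1729, 8), 2) = Rational(2989441, 64)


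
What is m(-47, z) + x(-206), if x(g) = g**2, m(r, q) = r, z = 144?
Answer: 42389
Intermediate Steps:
m(-47, z) + x(-206) = -47 + (-206)**2 = -47 + 42436 = 42389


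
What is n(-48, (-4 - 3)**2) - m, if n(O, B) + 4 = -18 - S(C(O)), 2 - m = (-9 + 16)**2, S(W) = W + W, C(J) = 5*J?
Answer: 505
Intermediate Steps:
S(W) = 2*W
m = -47 (m = 2 - (-9 + 16)**2 = 2 - 1*7**2 = 2 - 1*49 = 2 - 49 = -47)
n(O, B) = -22 - 10*O (n(O, B) = -4 + (-18 - 2*5*O) = -4 + (-18 - 10*O) = -22 - 10*O)
n(-48, (-4 - 3)**2) - m = (-22 - 10*(-48)) - 1*(-47) = (-22 + 480) + 47 = 458 + 47 = 505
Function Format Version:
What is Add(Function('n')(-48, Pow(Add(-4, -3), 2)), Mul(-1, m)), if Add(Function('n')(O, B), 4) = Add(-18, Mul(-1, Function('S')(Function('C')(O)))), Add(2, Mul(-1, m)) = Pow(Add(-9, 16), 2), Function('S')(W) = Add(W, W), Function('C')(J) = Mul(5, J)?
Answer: 505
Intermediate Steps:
Function('S')(W) = Mul(2, W)
m = -47 (m = Add(2, Mul(-1, Pow(Add(-9, 16), 2))) = Add(2, Mul(-1, Pow(7, 2))) = Add(2, Mul(-1, 49)) = Add(2, -49) = -47)
Function('n')(O, B) = Add(-22, Mul(-10, O)) (Function('n')(O, B) = Add(-4, Add(-18, Mul(-1, Mul(2, Mul(5, O))))) = Add(-4, Add(-18, Mul(-1, Mul(10, O)))) = Add(-4, Add(-18, Mul(-10, O))) = Add(-22, Mul(-10, O)))
Add(Function('n')(-48, Pow(Add(-4, -3), 2)), Mul(-1, m)) = Add(Add(-22, Mul(-10, -48)), Mul(-1, -47)) = Add(Add(-22, 480), 47) = Add(458, 47) = 505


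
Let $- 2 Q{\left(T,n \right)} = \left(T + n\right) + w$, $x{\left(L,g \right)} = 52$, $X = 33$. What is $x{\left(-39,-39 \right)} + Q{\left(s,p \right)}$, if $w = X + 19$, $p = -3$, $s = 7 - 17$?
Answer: $\frac{65}{2} \approx 32.5$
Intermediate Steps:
$s = -10$ ($s = 7 - 17 = -10$)
$w = 52$ ($w = 33 + 19 = 52$)
$Q{\left(T,n \right)} = -26 - \frac{T}{2} - \frac{n}{2}$ ($Q{\left(T,n \right)} = - \frac{\left(T + n\right) + 52}{2} = - \frac{52 + T + n}{2} = -26 - \frac{T}{2} - \frac{n}{2}$)
$x{\left(-39,-39 \right)} + Q{\left(s,p \right)} = 52 - \frac{39}{2} = \frac{65}{2}$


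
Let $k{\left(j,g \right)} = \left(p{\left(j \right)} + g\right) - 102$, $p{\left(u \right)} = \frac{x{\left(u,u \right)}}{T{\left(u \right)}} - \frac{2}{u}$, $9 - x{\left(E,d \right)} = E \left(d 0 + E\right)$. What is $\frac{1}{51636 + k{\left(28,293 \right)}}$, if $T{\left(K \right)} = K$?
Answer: $\frac{4}{207197} \approx 1.9305 \cdot 10^{-5}$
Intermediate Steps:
$x{\left(E,d \right)} = 9 - E^{2}$ ($x{\left(E,d \right)} = 9 - E \left(d 0 + E\right) = 9 - E \left(0 + E\right) = 9 - E E = 9 - E^{2}$)
$p{\left(u \right)} = - \frac{2}{u} + \frac{9 - u^{2}}{u}$ ($p{\left(u \right)} = \frac{9 - u^{2}}{u} - \frac{2}{u} = - \frac{2}{u} + \frac{9 - u^{2}}{u}$)
$k{\left(j,g \right)} = -102 + g - j + \frac{7}{j}$ ($k{\left(j,g \right)} = \left(\left(- j + \frac{7}{j}\right) + g\right) - 102 = \left(g - j + \frac{7}{j}\right) - 102 = -102 + g - j + \frac{7}{j}$)
$\frac{1}{51636 + k{\left(28,293 \right)}} = \frac{1}{51636 + \left(-102 + 293 - 28 + \frac{7}{28}\right)} = \frac{1}{51636 + \left(-102 + 293 - 28 + 7 \cdot \frac{1}{28}\right)} = \frac{1}{51636 + \left(-102 + 293 - 28 + \frac{1}{4}\right)} = \frac{1}{51636 + \frac{653}{4}} = \frac{1}{\frac{207197}{4}} = \frac{4}{207197}$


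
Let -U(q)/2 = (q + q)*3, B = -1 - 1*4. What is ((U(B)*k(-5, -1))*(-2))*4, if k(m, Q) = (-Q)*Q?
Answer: 480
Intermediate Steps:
k(m, Q) = -Q²
B = -5 (B = -1 - 4 = -5)
U(q) = -12*q (U(q) = -2*(q + q)*3 = -2*2*q*3 = -12*q)
((U(B)*k(-5, -1))*(-2))*4 = (((-12*(-5))*(-1*(-1)²))*(-2))*4 = ((60*(-1*1))*(-2))*4 = ((60*(-1))*(-2))*4 = -60*(-2)*4 = 120*4 = 480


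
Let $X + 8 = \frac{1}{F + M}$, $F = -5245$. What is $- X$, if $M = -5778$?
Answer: $\frac{88185}{11023} \approx 8.0001$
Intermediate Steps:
$X = - \frac{88185}{11023}$ ($X = -8 + \frac{1}{-5245 - 5778} = -8 + \frac{1}{-11023} = -8 - \frac{1}{11023} = - \frac{88185}{11023} \approx -8.0001$)
$- X = \left(-1\right) \left(- \frac{88185}{11023}\right) = \frac{88185}{11023}$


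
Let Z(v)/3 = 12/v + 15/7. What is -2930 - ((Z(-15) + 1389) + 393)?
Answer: -165061/35 ≈ -4716.0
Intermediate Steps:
Z(v) = 45/7 + 36/v (Z(v) = 3*(12/v + 15/7) = 3*(15/7 + 12/v) = 45/7 + 36/v)
-2930 - ((Z(-15) + 1389) + 393) = -2930 - (((45/7 + 36/(-15)) + 1389) + 393) = -2930 - (((45/7 + 36*(-1/15)) + 1389) + 393) = -2930 - (((45/7 - 12/5) + 1389) + 393) = -2930 - ((141/35 + 1389) + 393) = -2930 - (48756/35 + 393) = -2930 - 1*62511/35 = -2930 - 62511/35 = -165061/35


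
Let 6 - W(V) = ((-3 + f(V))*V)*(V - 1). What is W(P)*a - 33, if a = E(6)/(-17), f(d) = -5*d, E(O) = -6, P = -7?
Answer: -11277/17 ≈ -663.35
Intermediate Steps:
a = 6/17 (a = -6/(-17) = -6*(-1/17) = 6/17 ≈ 0.35294)
W(V) = 6 - V*(-1 + V)*(-3 - 5*V) (W(V) = 6 - (-3 - 5*V)*V*(V - 1) = 6 - V*(-3 - 5*V)*(-1 + V) = 6 - V*(-1 + V)*(-3 - 5*V))
W(P)*a - 33 = (6 - 3*(-7) - 2*(-7)² + 5*(-7)³)*(6/17) - 33 = (6 + 21 - 2*49 + 5*(-343))*(6/17) - 33 = (6 + 21 - 98 - 1715)*(6/17) - 33 = -1786*6/17 - 33 = -10716/17 - 33 = -11277/17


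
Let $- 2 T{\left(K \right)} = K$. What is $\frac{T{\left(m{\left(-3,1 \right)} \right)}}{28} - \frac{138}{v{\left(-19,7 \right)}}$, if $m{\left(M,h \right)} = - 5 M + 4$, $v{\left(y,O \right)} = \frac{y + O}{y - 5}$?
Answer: $- \frac{15475}{56} \approx -276.34$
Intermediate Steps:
$v{\left(y,O \right)} = \frac{O + y}{-5 + y}$
$m{\left(M,h \right)} = 4 - 5 M$
$T{\left(K \right)} = - \frac{K}{2}$
$\frac{T{\left(m{\left(-3,1 \right)} \right)}}{28} - \frac{138}{v{\left(-19,7 \right)}} = \frac{\left(- \frac{1}{2}\right) \left(4 - -15\right)}{28} - \frac{138}{\frac{1}{-5 - 19} \left(7 - 19\right)} = - \frac{4 + 15}{2} \cdot \frac{1}{28} - \frac{138}{\frac{1}{-24} \left(-12\right)} = \left(- \frac{1}{2}\right) 19 \cdot \frac{1}{28} - \frac{138}{\left(- \frac{1}{24}\right) \left(-12\right)} = \left(- \frac{19}{2}\right) \frac{1}{28} - 138 \frac{1}{\frac{1}{2}} = - \frac{19}{56} - 276 = - \frac{15475}{56}$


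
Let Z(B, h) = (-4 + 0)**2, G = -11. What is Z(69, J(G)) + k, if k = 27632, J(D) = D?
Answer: 27648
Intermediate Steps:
Z(B, h) = 16 (Z(B, h) = (-4)**2 = 16)
Z(69, J(G)) + k = 16 + 27632 = 27648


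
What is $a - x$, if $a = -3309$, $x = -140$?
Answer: $-3169$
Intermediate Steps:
$a - x = -3309 - -140 = -3309 + 140 = -3169$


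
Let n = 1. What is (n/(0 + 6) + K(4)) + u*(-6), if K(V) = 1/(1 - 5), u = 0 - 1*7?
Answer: 503/12 ≈ 41.917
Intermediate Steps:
u = -7 (u = 0 - 7 = -7)
K(V) = -¼ (K(V) = 1/(-4) = -¼)
(n/(0 + 6) + K(4)) + u*(-6) = (1/(0 + 6) - ¼) - 7*(-6) = (1/6 - ¼) + 42 = (1*(⅙) - ¼) + 42 = (⅙ - ¼) + 42 = -1/12 + 42 = 503/12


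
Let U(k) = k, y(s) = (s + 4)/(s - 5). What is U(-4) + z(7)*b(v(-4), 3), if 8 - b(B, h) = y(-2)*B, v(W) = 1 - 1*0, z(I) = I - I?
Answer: -4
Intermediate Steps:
z(I) = 0
y(s) = (4 + s)/(-5 + s)
v(W) = 1 (v(W) = 1 + 0 = 1)
b(B, h) = 8 + 2*B/7 (b(B, h) = 8 - (4 - 2)/(-5 - 2)*B = 8 - 2/(-7)*B = 8 - (-⅐*2)*B = 8 - (-2)*B/7 = 8 + 2*B/7)
U(-4) + z(7)*b(v(-4), 3) = -4 + 0*(8 + (2/7)*1) = -4 + 0*(8 + 2/7) = -4 + 0*(58/7) = -4 + 0 = -4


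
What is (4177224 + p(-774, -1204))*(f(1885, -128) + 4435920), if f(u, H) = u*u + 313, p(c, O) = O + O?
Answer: 33354517089728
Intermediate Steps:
p(c, O) = 2*O
f(u, H) = 313 + u² (f(u, H) = u² + 313 = 313 + u²)
(4177224 + p(-774, -1204))*(f(1885, -128) + 4435920) = (4177224 + 2*(-1204))*((313 + 1885²) + 4435920) = (4177224 - 2408)*((313 + 3553225) + 4435920) = 4174816*(3553538 + 4435920) = 4174816*7989458 = 33354517089728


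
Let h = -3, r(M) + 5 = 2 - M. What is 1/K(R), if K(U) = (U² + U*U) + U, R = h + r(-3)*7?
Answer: 1/15 ≈ 0.066667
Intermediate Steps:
r(M) = -3 - M (r(M) = -5 + (2 - M) = -3 - M)
R = -3 (R = -3 + (-3 - 1*(-3))*7 = -3 + (-3 + 3)*7 = -3 + 0*7 = -3 + 0 = -3)
K(U) = U + 2*U² (K(U) = (U² + U²) + U = 2*U² + U = U + 2*U²)
1/K(R) = 1/(-3*(1 + 2*(-3))) = 1/(-3*(1 - 6)) = 1/(-3*(-5)) = 1/15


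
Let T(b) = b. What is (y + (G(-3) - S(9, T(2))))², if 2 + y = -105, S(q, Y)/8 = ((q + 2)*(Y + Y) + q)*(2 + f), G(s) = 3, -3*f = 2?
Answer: 4032064/9 ≈ 4.4801e+5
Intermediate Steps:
f = -⅔ (f = -⅓*2 = -⅔ ≈ -0.66667)
S(q, Y) = 32*q/3 + 64*Y*(2 + q)/3 (S(q, Y) = 8*(((q + 2)*(Y + Y) + q)*(2 - ⅔)) = 8*(((2 + q)*(2*Y) + q)*(4/3)) = 8*((2*Y*(2 + q) + q)*(4/3)) = 8*((q + 2*Y*(2 + q))*(4/3)) = 8*(4*q/3 + 8*Y*(2 + q)/3) = 32*q/3 + 64*Y*(2 + q)/3)
y = -107 (y = -2 - 105 = -107)
(y + (G(-3) - S(9, T(2))))² = (-107 + (3 - ((32/3)*9 + (128/3)*2 + (64/3)*2*9)))² = (-107 + (3 - (96 + 256/3 + 384)))² = (-107 + (3 - 1*1696/3))² = (-107 + (3 - 1696/3))² = (-107 - 1687/3)² = (-2008/3)² = 4032064/9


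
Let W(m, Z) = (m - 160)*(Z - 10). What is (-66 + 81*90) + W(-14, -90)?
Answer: 24624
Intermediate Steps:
W(m, Z) = (-160 + m)*(-10 + Z)
(-66 + 81*90) + W(-14, -90) = (-66 + 81*90) + (1600 - 160*(-90) - 10*(-14) - 90*(-14)) = (-66 + 7290) + (1600 + 14400 + 140 + 1260) = 7224 + 17400 = 24624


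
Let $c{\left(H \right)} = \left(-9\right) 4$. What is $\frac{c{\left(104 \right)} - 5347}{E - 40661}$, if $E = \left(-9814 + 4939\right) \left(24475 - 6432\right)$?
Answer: $\frac{5383}{88000286} \approx 6.117 \cdot 10^{-5}$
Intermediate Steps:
$E = -87959625$ ($E = \left(-4875\right) 18043 = -87959625$)
$c{\left(H \right)} = -36$
$\frac{c{\left(104 \right)} - 5347}{E - 40661} = \frac{-36 - 5347}{-87959625 - 40661} = - \frac{5383}{-88000286} = \left(-5383\right) \left(- \frac{1}{88000286}\right) = \frac{5383}{88000286}$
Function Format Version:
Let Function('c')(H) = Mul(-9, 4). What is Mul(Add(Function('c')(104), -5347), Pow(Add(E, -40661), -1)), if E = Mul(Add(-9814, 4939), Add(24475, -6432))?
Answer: Rational(5383, 88000286) ≈ 6.1170e-5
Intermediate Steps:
E = -87959625 (E = Mul(-4875, 18043) = -87959625)
Function('c')(H) = -36
Mul(Add(Function('c')(104), -5347), Pow(Add(E, -40661), -1)) = Mul(Add(-36, -5347), Pow(Add(-87959625, -40661), -1)) = Mul(-5383, Pow(-88000286, -1)) = Mul(-5383, Rational(-1, 88000286)) = Rational(5383, 88000286)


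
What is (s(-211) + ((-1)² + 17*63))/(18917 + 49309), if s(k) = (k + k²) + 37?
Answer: 45419/68226 ≈ 0.66571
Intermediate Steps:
s(k) = 37 + k + k²
(s(-211) + ((-1)² + 17*63))/(18917 + 49309) = ((37 - 211 + (-211)²) + ((-1)² + 17*63))/(18917 + 49309) = ((37 - 211 + 44521) + (1 + 1071))/68226 = (44347 + 1072)*(1/68226) = 45419*(1/68226) = 45419/68226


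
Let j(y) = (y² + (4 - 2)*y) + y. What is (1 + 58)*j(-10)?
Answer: 4130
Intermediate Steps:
j(y) = y² + 3*y (j(y) = (y² + 2*y) + y = y² + 3*y)
(1 + 58)*j(-10) = (1 + 58)*(-10*(3 - 10)) = 59*(-10*(-7)) = 59*70 = 4130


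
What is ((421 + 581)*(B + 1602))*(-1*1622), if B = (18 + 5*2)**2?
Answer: -3877832184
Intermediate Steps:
B = 784 (B = (18 + 10)**2 = 28**2 = 784)
((421 + 581)*(B + 1602))*(-1*1622) = ((421 + 581)*(784 + 1602))*(-1*1622) = (1002*2386)*(-1622) = 2390772*(-1622) = -3877832184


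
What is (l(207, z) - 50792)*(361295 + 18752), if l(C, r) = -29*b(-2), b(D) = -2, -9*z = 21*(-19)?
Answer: -19281304498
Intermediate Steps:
z = 133/3 (z = -7*(-19)/3 = -1/9*(-399) = 133/3 ≈ 44.333)
l(C, r) = 58 (l(C, r) = -29*(-2) = 58)
(l(207, z) - 50792)*(361295 + 18752) = (58 - 50792)*(361295 + 18752) = -50734*380047 = -19281304498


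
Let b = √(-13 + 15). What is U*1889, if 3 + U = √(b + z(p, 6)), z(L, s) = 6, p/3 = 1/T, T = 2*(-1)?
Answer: -5667 + 1889*√(6 + √2) ≈ -523.43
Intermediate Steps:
b = √2 ≈ 1.4142
T = -2
p = -3/2 (p = 3/(-2) = 3*(-½) = -3/2 ≈ -1.5000)
U = -3 + √(6 + √2) (U = -3 + √(√2 + 6) = -3 + √(6 + √2) ≈ -0.27709)
U*1889 = (-3 + √(6 + √2))*1889 = -5667 + 1889*√(6 + √2)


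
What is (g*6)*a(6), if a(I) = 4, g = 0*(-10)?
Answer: 0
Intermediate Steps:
g = 0
(g*6)*a(6) = (0*6)*4 = 0*4 = 0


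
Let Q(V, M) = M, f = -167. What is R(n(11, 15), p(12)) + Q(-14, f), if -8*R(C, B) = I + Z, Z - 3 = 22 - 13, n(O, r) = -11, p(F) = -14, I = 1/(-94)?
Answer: -126711/752 ≈ -168.50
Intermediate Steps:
I = -1/94 ≈ -0.010638
Z = 12 (Z = 3 + (22 - 13) = 3 + 9 = 12)
R(C, B) = -1127/752 (R(C, B) = -(-1/94 + 12)/8 = -⅛*1127/94 = -1127/752)
R(n(11, 15), p(12)) + Q(-14, f) = -1127/752 - 167 = -126711/752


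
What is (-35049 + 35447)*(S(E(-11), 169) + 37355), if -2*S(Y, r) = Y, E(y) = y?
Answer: 14869479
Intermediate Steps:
S(Y, r) = -Y/2
(-35049 + 35447)*(S(E(-11), 169) + 37355) = (-35049 + 35447)*(-½*(-11) + 37355) = 398*(11/2 + 37355) = 398*(74721/2) = 14869479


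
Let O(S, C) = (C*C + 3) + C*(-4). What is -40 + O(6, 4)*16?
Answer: 8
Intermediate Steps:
O(S, C) = 3 + C² - 4*C (O(S, C) = (C² + 3) - 4*C = (3 + C²) - 4*C = 3 + C² - 4*C)
-40 + O(6, 4)*16 = -40 + (3 + 4² - 4*4)*16 = -40 + (3 + 16 - 16)*16 = -40 + 3*16 = -40 + 48 = 8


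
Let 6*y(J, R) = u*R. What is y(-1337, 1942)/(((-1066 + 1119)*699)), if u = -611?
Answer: -593281/111141 ≈ -5.3381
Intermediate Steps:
y(J, R) = -611*R/6 (y(J, R) = (-611*R)/6 = -611*R/6)
y(-1337, 1942)/(((-1066 + 1119)*699)) = (-611/6*1942)/(((-1066 + 1119)*699)) = -593281/(3*(53*699)) = -593281/3/37047 = -593281/3*1/37047 = -593281/111141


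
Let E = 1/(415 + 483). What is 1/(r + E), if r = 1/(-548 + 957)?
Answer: 367282/1307 ≈ 281.01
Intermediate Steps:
r = 1/409 ≈ 0.0024450
E = 1/898 ≈ 0.0011136
1/(r + E) = 1/(1/409 + 1/898) = 1/(1307/367282) = 367282/1307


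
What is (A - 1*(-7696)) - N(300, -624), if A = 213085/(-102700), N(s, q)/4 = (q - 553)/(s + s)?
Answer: 2372915903/308100 ≈ 7701.8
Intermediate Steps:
N(s, q) = 2*(-553 + q)/s (N(s, q) = 4*((q - 553)/(s + s)) = 4*((-553 + q)/((2*s))) = 4*((-553 + q)*(1/(2*s))) = 4*((-553 + q)/(2*s)) = 2*(-553 + q)/s)
A = -42617/20540 (A = 213085*(-1/102700) = -42617/20540 ≈ -2.0748)
(A - 1*(-7696)) - N(300, -624) = (-42617/20540 - 1*(-7696)) - 2*(-553 - 624)/300 = (-42617/20540 + 7696) - 2*(-1177)/300 = 158033223/20540 - 1*(-1177/150) = 158033223/20540 + 1177/150 = 2372915903/308100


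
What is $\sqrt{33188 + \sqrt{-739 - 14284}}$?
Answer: $\sqrt{33188 + i \sqrt{15023}} \approx 182.18 + 0.3364 i$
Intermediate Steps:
$\sqrt{33188 + \sqrt{-739 - 14284}} = \sqrt{33188 + \sqrt{-15023}} = \sqrt{33188 + i \sqrt{15023}}$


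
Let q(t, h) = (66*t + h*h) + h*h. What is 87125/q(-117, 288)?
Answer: 87125/158166 ≈ 0.55085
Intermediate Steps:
q(t, h) = 2*h² + 66*t (q(t, h) = (66*t + h²) + h² = (h² + 66*t) + h² = 2*h² + 66*t)
87125/q(-117, 288) = 87125/(2*288² + 66*(-117)) = 87125/(2*82944 - 7722) = 87125/(165888 - 7722) = 87125/158166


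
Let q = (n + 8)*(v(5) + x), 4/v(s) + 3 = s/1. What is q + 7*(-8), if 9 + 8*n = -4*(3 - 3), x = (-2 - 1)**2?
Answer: 157/8 ≈ 19.625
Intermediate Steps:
v(s) = 4/(-3 + s) (v(s) = 4/(-3 + s/1) = 4/(-3 + s*1) = 4/(-3 + s))
x = 9 (x = (-3)**2 = 9)
n = -9/8 (n = -9/8 + (-4*(3 - 3))/8 = -9/8 + (-4*0)/8 = -9/8 + (1/8)*0 = -9/8 + 0 = -9/8 ≈ -1.1250)
q = 605/8 (q = (-9/8 + 8)*(4/(-3 + 5) + 9) = 55*(4/2 + 9)/8 = 55*(4*(1/2) + 9)/8 = 55*(2 + 9)/8 = (55/8)*11 = 605/8 ≈ 75.625)
q + 7*(-8) = 605/8 + 7*(-8) = 605/8 - 56 = 157/8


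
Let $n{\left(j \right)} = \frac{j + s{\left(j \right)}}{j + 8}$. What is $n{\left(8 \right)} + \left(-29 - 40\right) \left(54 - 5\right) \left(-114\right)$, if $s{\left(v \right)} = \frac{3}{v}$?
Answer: $\frac{49335619}{128} \approx 3.8543 \cdot 10^{5}$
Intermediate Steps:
$n{\left(j \right)} = \frac{j + \frac{3}{j}}{8 + j}$ ($n{\left(j \right)} = \frac{j + \frac{3}{j}}{j + 8} = \frac{j + \frac{3}{j}}{8 + j}$)
$n{\left(8 \right)} + \left(-29 - 40\right) \left(54 - 5\right) \left(-114\right) = \frac{3 + 8^{2}}{8 \left(8 + 8\right)} + \left(-29 - 40\right) \left(54 - 5\right) \left(-114\right) = \frac{3 + 64}{8 \cdot 16} + \left(-69\right) 49 \left(-114\right) = \frac{1}{8} \cdot \frac{1}{16} \cdot 67 - -385434 = \frac{67}{128} + 385434 = \frac{49335619}{128}$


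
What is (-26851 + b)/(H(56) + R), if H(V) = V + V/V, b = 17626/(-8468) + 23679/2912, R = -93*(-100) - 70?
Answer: -165491170389/57251606048 ≈ -2.8906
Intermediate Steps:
R = 9230 (R = 9300 - 70 = 9230)
b = 37296715/6164704 (b = 17626*(-1/8468) + 23679*(1/2912) = -8813/4234 + 23679/2912 = 37296715/6164704 ≈ 6.0500)
H(V) = 1 + V (H(V) = V + 1 = 1 + V)
(-26851 + b)/(H(56) + R) = (-26851 + 37296715/6164704)/((1 + 56) + 9230) = -165491170389/(6164704*(57 + 9230)) = -165491170389/6164704/9287 = -165491170389/6164704*1/9287 = -165491170389/57251606048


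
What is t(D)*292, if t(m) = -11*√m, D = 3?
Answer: -3212*√3 ≈ -5563.3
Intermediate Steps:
t(D)*292 = -11*√3*292 = -3212*√3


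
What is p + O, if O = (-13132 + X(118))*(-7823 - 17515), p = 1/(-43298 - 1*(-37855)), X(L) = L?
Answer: 1794822348275/5443 ≈ 3.2975e+8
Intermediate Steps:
p = -1/5443 (p = 1/(-43298 + 37855) = 1/(-5443) = -1/5443 ≈ -0.00018372)
O = 329748732 (O = (-13132 + 118)*(-7823 - 17515) = -13014*(-25338) = 329748732)
p + O = -1/5443 + 329748732 = 1794822348275/5443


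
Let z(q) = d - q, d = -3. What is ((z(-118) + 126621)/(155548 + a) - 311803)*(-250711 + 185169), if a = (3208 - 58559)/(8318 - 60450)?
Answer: 165718359968183312878/8109083687 ≈ 2.0436e+10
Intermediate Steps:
a = 55351/52132 (a = -55351/(-52132) = -55351*(-1/52132) = 55351/52132 ≈ 1.0617)
z(q) = -3 - q
((z(-118) + 126621)/(155548 + a) - 311803)*(-250711 + 185169) = (((-3 - 1*(-118)) + 126621)/(155548 + 55351/52132) - 311803)*(-250711 + 185169) = (((-3 + 118) + 126621)/(8109083687/52132) - 311803)*(-65542) = ((115 + 126621)*(52132/8109083687) - 311803)*(-65542) = (126736*(52132/8109083687) - 311803)*(-65542) = (6607001152/8109083687 - 311803)*(-65542) = -2528430013856509/8109083687*(-65542) = 165718359968183312878/8109083687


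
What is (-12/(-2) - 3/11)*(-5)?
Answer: -315/11 ≈ -28.636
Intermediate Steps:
(-12/(-2) - 3/11)*(-5) = (-12*(-½) - 3*1/11)*(-5) = (6 - 3/11)*(-5) = (63/11)*(-5) = -315/11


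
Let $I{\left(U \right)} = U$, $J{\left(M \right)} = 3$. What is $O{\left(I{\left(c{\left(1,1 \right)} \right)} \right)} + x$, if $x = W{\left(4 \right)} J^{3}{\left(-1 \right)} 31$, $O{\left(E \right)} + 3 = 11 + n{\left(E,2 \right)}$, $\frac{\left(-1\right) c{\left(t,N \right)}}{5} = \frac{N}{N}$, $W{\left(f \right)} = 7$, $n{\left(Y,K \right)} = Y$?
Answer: $5862$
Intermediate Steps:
$c{\left(t,N \right)} = -5$ ($c{\left(t,N \right)} = - 5 \frac{N}{N} = \left(-5\right) 1 = -5$)
$O{\left(E \right)} = 8 + E$ ($O{\left(E \right)} = -3 + \left(11 + E\right) = 8 + E$)
$x = 5859$ ($x = 7 \cdot 3^{3} \cdot 31 = 7 \cdot 27 \cdot 31 = 189 \cdot 31 = 5859$)
$O{\left(I{\left(c{\left(1,1 \right)} \right)} \right)} + x = \left(8 - 5\right) + 5859 = 3 + 5859 = 5862$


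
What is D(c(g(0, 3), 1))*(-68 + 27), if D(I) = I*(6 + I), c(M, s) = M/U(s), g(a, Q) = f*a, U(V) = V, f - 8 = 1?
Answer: 0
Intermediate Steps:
f = 9 (f = 8 + 1 = 9)
g(a, Q) = 9*a
c(M, s) = M/s
D(c(g(0, 3), 1))*(-68 + 27) = (((9*0)/1)*(6 + (9*0)/1))*(-68 + 27) = ((0*1)*(6 + 0*1))*(-41) = (0*(6 + 0))*(-41) = (0*6)*(-41) = 0*(-41) = 0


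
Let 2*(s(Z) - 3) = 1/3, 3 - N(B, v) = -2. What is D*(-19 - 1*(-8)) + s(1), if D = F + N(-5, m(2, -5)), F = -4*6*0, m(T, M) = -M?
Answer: -311/6 ≈ -51.833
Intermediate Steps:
N(B, v) = 5 (N(B, v) = 3 - 1*(-2) = 3 + 2 = 5)
F = 0 (F = -24*0 = 0)
D = 5 (D = 0 + 5 = 5)
s(Z) = 19/6 (s(Z) = 3 + (½)/3 = 3 + (½)*(⅓) = 3 + ⅙ = 19/6)
D*(-19 - 1*(-8)) + s(1) = 5*(-19 - 1*(-8)) + 19/6 = 5*(-19 + 8) + 19/6 = 5*(-11) + 19/6 = -55 + 19/6 = -311/6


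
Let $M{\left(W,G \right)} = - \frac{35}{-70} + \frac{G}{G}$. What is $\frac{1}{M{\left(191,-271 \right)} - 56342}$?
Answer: $- \frac{2}{112681} \approx -1.7749 \cdot 10^{-5}$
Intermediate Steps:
$M{\left(W,G \right)} = \frac{3}{2}$ ($M{\left(W,G \right)} = \left(-35\right) \left(- \frac{1}{70}\right) + 1 = \frac{1}{2} + 1 = \frac{3}{2}$)
$\frac{1}{M{\left(191,-271 \right)} - 56342} = \frac{1}{\frac{3}{2} - 56342} = \frac{1}{- \frac{112681}{2}} = - \frac{2}{112681}$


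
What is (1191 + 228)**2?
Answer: 2013561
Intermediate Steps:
(1191 + 228)**2 = 1419**2 = 2013561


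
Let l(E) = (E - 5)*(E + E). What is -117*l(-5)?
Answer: -11700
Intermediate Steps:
l(E) = 2*E*(-5 + E) (l(E) = (-5 + E)*(2*E) = 2*E*(-5 + E))
-117*l(-5) = -234*(-5)*(-5 - 5) = -234*(-5)*(-10) = -117*100 = -11700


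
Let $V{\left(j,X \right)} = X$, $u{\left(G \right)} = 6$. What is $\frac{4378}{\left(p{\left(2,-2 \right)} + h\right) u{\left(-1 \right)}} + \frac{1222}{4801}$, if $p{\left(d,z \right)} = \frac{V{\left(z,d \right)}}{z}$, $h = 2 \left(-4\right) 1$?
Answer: $- \frac{10476395}{129627} \approx -80.82$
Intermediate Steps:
$h = -8$ ($h = \left(-8\right) 1 = -8$)
$p{\left(d,z \right)} = \frac{d}{z}$
$\frac{4378}{\left(p{\left(2,-2 \right)} + h\right) u{\left(-1 \right)}} + \frac{1222}{4801} = \frac{4378}{\left(\frac{2}{-2} - 8\right) 6} + \frac{1222}{4801} = \frac{4378}{\left(2 \left(- \frac{1}{2}\right) - 8\right) 6} + 1222 \cdot \frac{1}{4801} = \frac{4378}{\left(-1 - 8\right) 6} + \frac{1222}{4801} = \frac{4378}{\left(-9\right) 6} + \frac{1222}{4801} = \frac{4378}{-54} + \frac{1222}{4801} = 4378 \left(- \frac{1}{54}\right) + \frac{1222}{4801} = - \frac{2189}{27} + \frac{1222}{4801} = - \frac{10476395}{129627}$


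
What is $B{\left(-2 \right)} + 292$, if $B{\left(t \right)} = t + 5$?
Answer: $295$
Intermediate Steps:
$B{\left(t \right)} = 5 + t$
$B{\left(-2 \right)} + 292 = \left(5 - 2\right) + 292 = 3 + 292 = 295$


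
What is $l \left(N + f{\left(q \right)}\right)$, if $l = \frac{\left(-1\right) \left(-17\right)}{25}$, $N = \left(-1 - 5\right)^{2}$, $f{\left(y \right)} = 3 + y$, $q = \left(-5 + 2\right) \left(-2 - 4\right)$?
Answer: $\frac{969}{25} \approx 38.76$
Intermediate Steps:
$q = 18$ ($q = \left(-3\right) \left(-6\right) = 18$)
$N = 36$ ($N = \left(-6\right)^{2} = 36$)
$l = \frac{17}{25}$ ($l = 17 \cdot \frac{1}{25} = \frac{17}{25} \approx 0.68$)
$l \left(N + f{\left(q \right)}\right) = \frac{17 \left(36 + \left(3 + 18\right)\right)}{25} = \frac{17 \left(36 + 21\right)}{25} = \frac{17}{25} \cdot 57 = \frac{969}{25}$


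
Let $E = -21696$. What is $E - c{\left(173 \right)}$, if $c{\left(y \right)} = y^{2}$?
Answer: $-51625$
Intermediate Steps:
$E - c{\left(173 \right)} = -21696 - 173^{2} = -21696 - 29929 = -51625$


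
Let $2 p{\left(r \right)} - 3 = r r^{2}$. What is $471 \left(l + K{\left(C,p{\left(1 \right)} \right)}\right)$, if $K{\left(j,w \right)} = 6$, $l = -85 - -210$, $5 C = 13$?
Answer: $61701$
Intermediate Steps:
$C = \frac{13}{5}$ ($C = \frac{1}{5} \cdot 13 = \frac{13}{5} \approx 2.6$)
$l = 125$ ($l = -85 + 210 = 125$)
$p{\left(r \right)} = \frac{3}{2} + \frac{r^{3}}{2}$ ($p{\left(r \right)} = \frac{3}{2} + \frac{r r^{2}}{2} = \frac{3}{2} + \frac{r^{3}}{2}$)
$471 \left(l + K{\left(C,p{\left(1 \right)} \right)}\right) = 471 \left(125 + 6\right) = 471 \cdot 131 = 61701$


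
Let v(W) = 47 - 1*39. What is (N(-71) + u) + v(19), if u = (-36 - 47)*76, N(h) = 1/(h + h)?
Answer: -894601/142 ≈ -6300.0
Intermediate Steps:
v(W) = 8 (v(W) = 47 - 39 = 8)
N(h) = 1/(2*h)
u = -6308 (u = -83*76 = -6308)
(N(-71) + u) + v(19) = ((½)/(-71) - 6308) + 8 = ((½)*(-1/71) - 6308) + 8 = (-1/142 - 6308) + 8 = -895737/142 + 8 = -894601/142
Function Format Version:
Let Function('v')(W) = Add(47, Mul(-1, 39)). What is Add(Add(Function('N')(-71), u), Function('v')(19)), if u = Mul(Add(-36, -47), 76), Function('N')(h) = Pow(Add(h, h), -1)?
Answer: Rational(-894601, 142) ≈ -6300.0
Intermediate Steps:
Function('v')(W) = 8 (Function('v')(W) = Add(47, -39) = 8)
Function('N')(h) = Mul(Rational(1, 2), Pow(h, -1)) (Function('N')(h) = Pow(Mul(2, h), -1) = Mul(Rational(1, 2), Pow(h, -1)))
u = -6308 (u = Mul(-83, 76) = -6308)
Add(Add(Function('N')(-71), u), Function('v')(19)) = Add(Add(Mul(Rational(1, 2), Pow(-71, -1)), -6308), 8) = Add(Add(Mul(Rational(1, 2), Rational(-1, 71)), -6308), 8) = Add(Add(Rational(-1, 142), -6308), 8) = Add(Rational(-895737, 142), 8) = Rational(-894601, 142)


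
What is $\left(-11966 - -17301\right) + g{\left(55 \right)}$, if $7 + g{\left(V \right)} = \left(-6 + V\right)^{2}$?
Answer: $7729$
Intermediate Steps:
$g{\left(V \right)} = -7 + \left(-6 + V\right)^{2}$
$\left(-11966 - -17301\right) + g{\left(55 \right)} = \left(-11966 - -17301\right) - \left(7 - \left(-6 + 55\right)^{2}\right) = \left(-11966 + 17301\right) - \left(7 - 49^{2}\right) = 5335 + \left(-7 + 2401\right) = 5335 + 2394 = 7729$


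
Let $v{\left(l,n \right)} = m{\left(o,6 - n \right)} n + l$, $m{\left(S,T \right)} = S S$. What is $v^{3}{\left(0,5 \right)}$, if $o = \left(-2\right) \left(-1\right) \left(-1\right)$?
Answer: $8000$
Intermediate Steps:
$o = -2$ ($o = 2 \left(-1\right) = -2$)
$m{\left(S,T \right)} = S^{2}$
$v{\left(l,n \right)} = l + 4 n$ ($v{\left(l,n \right)} = \left(-2\right)^{2} n + l = 4 n + l = l + 4 n$)
$v^{3}{\left(0,5 \right)} = \left(0 + 4 \cdot 5\right)^{3} = \left(0 + 20\right)^{3} = 20^{3} = 8000$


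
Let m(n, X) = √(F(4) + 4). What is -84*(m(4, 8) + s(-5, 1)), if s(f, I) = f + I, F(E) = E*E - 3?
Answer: 336 - 84*√17 ≈ -10.341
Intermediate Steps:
F(E) = -3 + E² (F(E) = E² - 3 = -3 + E²)
s(f, I) = I + f
m(n, X) = √17 (m(n, X) = √((-3 + 4²) + 4) = √((-3 + 16) + 4) = √(13 + 4) = √17)
-84*(m(4, 8) + s(-5, 1)) = -84*(√17 + (1 - 5)) = -84*(√17 - 4) = -84*(-4 + √17) = 336 - 84*√17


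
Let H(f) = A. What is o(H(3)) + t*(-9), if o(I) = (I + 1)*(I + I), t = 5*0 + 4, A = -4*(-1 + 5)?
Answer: 444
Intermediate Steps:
A = -16 (A = -4*4 = -16)
H(f) = -16
t = 4 (t = 0 + 4 = 4)
o(I) = 2*I*(1 + I) (o(I) = (1 + I)*(2*I) = 2*I*(1 + I))
o(H(3)) + t*(-9) = 2*(-16)*(1 - 16) + 4*(-9) = 2*(-16)*(-15) - 36 = 480 - 36 = 444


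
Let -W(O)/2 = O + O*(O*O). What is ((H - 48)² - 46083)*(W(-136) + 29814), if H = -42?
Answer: -192231887034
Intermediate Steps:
W(O) = -2*O - 2*O³ (W(O) = -2*(O + O*(O*O)) = -2*(O + O*O²) = -2*(O + O³) = -2*O - 2*O³)
((H - 48)² - 46083)*(W(-136) + 29814) = ((-42 - 48)² - 46083)*(-2*(-136)*(1 + (-136)²) + 29814) = ((-90)² - 46083)*(-2*(-136)*(1 + 18496) + 29814) = (8100 - 46083)*(-2*(-136)*18497 + 29814) = -37983*(5031184 + 29814) = -37983*5060998 = -192231887034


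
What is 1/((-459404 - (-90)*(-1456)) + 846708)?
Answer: 1/256264 ≈ 3.9022e-6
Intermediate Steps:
1/((-459404 - (-90)*(-1456)) + 846708) = 1/((-459404 - 1*131040) + 846708) = 1/((-459404 - 131040) + 846708) = 1/(-590444 + 846708) = 1/256264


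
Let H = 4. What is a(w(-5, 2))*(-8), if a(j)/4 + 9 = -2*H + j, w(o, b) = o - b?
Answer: 768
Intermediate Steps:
a(j) = -68 + 4*j (a(j) = -36 + 4*(-2*4 + j) = -36 + 4*(-8 + j) = -36 + (-32 + 4*j) = -68 + 4*j)
a(w(-5, 2))*(-8) = (-68 + 4*(-5 - 1*2))*(-8) = (-68 + 4*(-5 - 2))*(-8) = (-68 + 4*(-7))*(-8) = (-68 - 28)*(-8) = -96*(-8) = 768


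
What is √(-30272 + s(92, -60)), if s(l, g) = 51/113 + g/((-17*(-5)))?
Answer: I*√111711914921/1921 ≈ 173.99*I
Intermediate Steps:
s(l, g) = 51/113 + g/85 (s(l, g) = 51*(1/113) + g/85 = 51/113 + g*(1/85) = 51/113 + g/85)
√(-30272 + s(92, -60)) = √(-30272 + (51/113 + (1/85)*(-60))) = √(-30272 + (51/113 - 12/17)) = √(-30272 - 489/1921) = √(-58153001/1921) = I*√111711914921/1921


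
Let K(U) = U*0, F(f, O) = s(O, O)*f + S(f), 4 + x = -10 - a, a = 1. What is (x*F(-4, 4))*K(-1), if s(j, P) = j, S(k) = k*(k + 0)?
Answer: 0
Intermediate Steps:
S(k) = k² (S(k) = k*k = k²)
x = -15 (x = -4 + (-10 - 1*1) = -4 + (-10 - 1) = -4 - 11 = -15)
F(f, O) = f² + O*f (F(f, O) = O*f + f² = f² + O*f)
K(U) = 0
(x*F(-4, 4))*K(-1) = -(-60)*(4 - 4)*0 = -(-60)*0*0 = -15*0*0 = 0*0 = 0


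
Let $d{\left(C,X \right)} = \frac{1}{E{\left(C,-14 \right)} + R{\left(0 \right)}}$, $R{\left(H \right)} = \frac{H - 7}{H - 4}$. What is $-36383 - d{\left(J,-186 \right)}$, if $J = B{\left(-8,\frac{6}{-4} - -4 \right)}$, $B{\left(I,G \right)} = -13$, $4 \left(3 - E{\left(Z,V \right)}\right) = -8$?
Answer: $- \frac{982345}{27} \approx -36383.0$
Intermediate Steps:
$E{\left(Z,V \right)} = 5$ ($E{\left(Z,V \right)} = 3 - -2 = 3 + 2 = 5$)
$R{\left(H \right)} = \frac{-7 + H}{-4 + H}$
$J = -13$
$d{\left(C,X \right)} = \frac{4}{27}$ ($d{\left(C,X \right)} = \frac{1}{5 + \frac{-7 + 0}{-4 + 0}} = \frac{1}{5 + \frac{1}{-4} \left(-7\right)} = \frac{1}{5 - - \frac{7}{4}} = \frac{1}{5 + \frac{7}{4}} = \frac{1}{\frac{27}{4}} = \frac{4}{27}$)
$-36383 - d{\left(J,-186 \right)} = -36383 - \frac{4}{27} = - \frac{982345}{27}$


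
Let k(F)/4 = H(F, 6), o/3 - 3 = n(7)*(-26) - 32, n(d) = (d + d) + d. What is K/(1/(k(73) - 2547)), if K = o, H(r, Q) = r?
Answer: 3889875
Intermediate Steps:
n(d) = 3*d (n(d) = 2*d + d = 3*d)
o = -1725 (o = 9 + 3*((3*7)*(-26) - 32) = 9 + 3*(21*(-26) - 32) = 9 + 3*(-546 - 32) = 9 + 3*(-578) = 9 - 1734 = -1725)
k(F) = 4*F
K = -1725
K/(1/(k(73) - 2547)) = -1725/(1/(4*73 - 2547)) = -1725/(1/(292 - 2547)) = -1725/(1/(-2255)) = -1725/(-1/2255) = -1725*(-2255) = 3889875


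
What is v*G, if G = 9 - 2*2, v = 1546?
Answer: 7730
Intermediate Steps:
G = 5 (G = 9 - 1*4 = 9 - 4 = 5)
v*G = 1546*5 = 7730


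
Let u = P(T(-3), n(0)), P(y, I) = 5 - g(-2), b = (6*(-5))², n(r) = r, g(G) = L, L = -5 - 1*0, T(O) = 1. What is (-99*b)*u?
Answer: -891000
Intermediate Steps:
L = -5 (L = -5 + 0 = -5)
g(G) = -5
b = 900 (b = (-30)² = 900)
P(y, I) = 10 (P(y, I) = 5 - 1*(-5) = 5 + 5 = 10)
u = 10
(-99*b)*u = -99*900*10 = -89100*10 = -891000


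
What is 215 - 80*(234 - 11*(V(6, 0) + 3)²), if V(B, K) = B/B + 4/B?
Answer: 5935/9 ≈ 659.44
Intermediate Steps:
V(B, K) = 1 + 4/B
215 - 80*(234 - 11*(V(6, 0) + 3)²) = 215 - 80*(234 - 11*((4 + 6)/6 + 3)²) = 215 - 80*(234 - 11*((⅙)*10 + 3)²) = 215 - 80*(234 - 11*(5/3 + 3)²) = 215 - 80*(234 - 11*(14/3)²) = 215 - 80*(234 - 11*196/9) = 215 - 80*(234 - 2156/9) = 215 - 80*(-50/9) = 215 + 4000/9 = 5935/9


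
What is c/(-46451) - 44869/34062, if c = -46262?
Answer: -508433675/1582213962 ≈ -0.32134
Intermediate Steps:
c/(-46451) - 44869/34062 = -46262/(-46451) - 44869/34062 = -46262*(-1/46451) - 44869*1/34062 = 46262/46451 - 44869/34062 = -508433675/1582213962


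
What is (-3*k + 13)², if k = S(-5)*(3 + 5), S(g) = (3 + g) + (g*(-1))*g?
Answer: 436921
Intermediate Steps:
S(g) = 3 + g - g² (S(g) = (3 + g) + (-g)*g = (3 + g) - g² = 3 + g - g²)
k = -216 (k = (3 - 5 - 1*(-5)²)*(3 + 5) = (3 - 5 - 1*25)*8 = (3 - 5 - 25)*8 = -27*8 = -216)
(-3*k + 13)² = (-3*(-216) + 13)² = (648 + 13)² = 661² = 436921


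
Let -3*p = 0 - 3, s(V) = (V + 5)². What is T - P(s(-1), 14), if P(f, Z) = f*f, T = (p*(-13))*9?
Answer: -373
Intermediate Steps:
s(V) = (5 + V)²
p = 1 (p = -(0 - 3)/3 = -⅓*(-3) = 1)
T = -117 (T = (1*(-13))*9 = -13*9 = -117)
P(f, Z) = f²
T - P(s(-1), 14) = -117 - ((5 - 1)²)² = -117 - (4²)² = -117 - 1*16² = -117 - 1*256 = -117 - 256 = -373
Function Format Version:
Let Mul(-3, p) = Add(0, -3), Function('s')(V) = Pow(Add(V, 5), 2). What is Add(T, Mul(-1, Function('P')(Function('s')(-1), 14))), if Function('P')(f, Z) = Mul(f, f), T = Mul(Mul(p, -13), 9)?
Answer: -373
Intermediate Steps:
Function('s')(V) = Pow(Add(5, V), 2)
p = 1 (p = Mul(Rational(-1, 3), Add(0, -3)) = Mul(Rational(-1, 3), -3) = 1)
T = -117 (T = Mul(Mul(1, -13), 9) = Mul(-13, 9) = -117)
Function('P')(f, Z) = Pow(f, 2)
Add(T, Mul(-1, Function('P')(Function('s')(-1), 14))) = Add(-117, Mul(-1, Pow(Pow(Add(5, -1), 2), 2))) = Add(-117, Mul(-1, Pow(Pow(4, 2), 2))) = Add(-117, Mul(-1, Pow(16, 2))) = Add(-117, Mul(-1, 256)) = Add(-117, -256) = -373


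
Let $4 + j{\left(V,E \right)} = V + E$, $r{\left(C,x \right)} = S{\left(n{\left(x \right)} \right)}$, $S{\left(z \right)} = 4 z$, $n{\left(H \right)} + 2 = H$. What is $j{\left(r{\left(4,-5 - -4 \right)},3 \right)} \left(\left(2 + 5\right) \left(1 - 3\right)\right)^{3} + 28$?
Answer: $35700$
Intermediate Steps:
$n{\left(H \right)} = -2 + H$
$r{\left(C,x \right)} = -8 + 4 x$ ($r{\left(C,x \right)} = 4 \left(-2 + x\right) = -8 + 4 x$)
$j{\left(V,E \right)} = -4 + E + V$ ($j{\left(V,E \right)} = -4 + \left(V + E\right) = -4 + \left(E + V\right) = -4 + E + V$)
$j{\left(r{\left(4,-5 - -4 \right)},3 \right)} \left(\left(2 + 5\right) \left(1 - 3\right)\right)^{3} + 28 = \left(-4 + 3 - \left(8 - 4 \left(-5 - -4\right)\right)\right) \left(\left(2 + 5\right) \left(1 - 3\right)\right)^{3} + 28 = \left(-4 + 3 - \left(8 - 4 \left(-5 + 4\right)\right)\right) \left(7 \left(-2\right)\right)^{3} + 28 = \left(-4 + 3 + \left(-8 + 4 \left(-1\right)\right)\right) \left(-14\right)^{3} + 28 = \left(-4 + 3 - 12\right) \left(-2744\right) + 28 = \left(-13\right) \left(-2744\right) + 28 = 35672 + 28 = 35700$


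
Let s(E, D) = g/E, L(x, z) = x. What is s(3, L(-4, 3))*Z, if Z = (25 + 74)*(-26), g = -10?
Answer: 8580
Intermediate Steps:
Z = -2574 (Z = 99*(-26) = -2574)
s(E, D) = -10/E
s(3, L(-4, 3))*Z = -10/3*(-2574) = 8580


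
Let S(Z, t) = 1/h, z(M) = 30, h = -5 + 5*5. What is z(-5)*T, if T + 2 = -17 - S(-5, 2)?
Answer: -1143/2 ≈ -571.50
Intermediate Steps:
h = 20 (h = -5 + 25 = 20)
S(Z, t) = 1/20
T = -381/20 (T = -2 + (-17 - 1*1/20) = -2 + (-17 - 1/20) = -2 - 341/20 = -381/20 ≈ -19.050)
z(-5)*T = 30*(-381/20) = -1143/2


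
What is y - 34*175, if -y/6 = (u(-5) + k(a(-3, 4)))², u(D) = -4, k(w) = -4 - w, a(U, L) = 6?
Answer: -7126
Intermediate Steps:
y = -1176 (y = -6*(-4 + (-4 - 1*6))² = -6*(-4 + (-4 - 6))² = -6*(-4 - 10)² = -6*(-14)² = -6*196 = -1176)
y - 34*175 = -1176 - 34*175 = -1176 - 5950 = -7126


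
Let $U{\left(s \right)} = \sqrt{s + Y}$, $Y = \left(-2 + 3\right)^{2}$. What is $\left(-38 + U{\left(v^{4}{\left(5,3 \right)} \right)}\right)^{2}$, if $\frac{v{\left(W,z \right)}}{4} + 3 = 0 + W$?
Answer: $\left(38 - \sqrt{4097}\right)^{2} \approx 676.41$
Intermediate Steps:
$v{\left(W,z \right)} = -12 + 4 W$ ($v{\left(W,z \right)} = -12 + 4 \left(0 + W\right) = -12 + 4 W$)
$Y = 1$ ($Y = 1^{2} = 1$)
$U{\left(s \right)} = \sqrt{1 + s}$ ($U{\left(s \right)} = \sqrt{s + 1} = \sqrt{1 + s}$)
$\left(-38 + U{\left(v^{4}{\left(5,3 \right)} \right)}\right)^{2} = \left(-38 + \sqrt{1 + \left(-12 + 4 \cdot 5\right)^{4}}\right)^{2} = \left(-38 + \sqrt{1 + \left(-12 + 20\right)^{4}}\right)^{2} = \left(-38 + \sqrt{1 + 8^{4}}\right)^{2} = \left(-38 + \sqrt{1 + 4096}\right)^{2} = \left(-38 + \sqrt{4097}\right)^{2}$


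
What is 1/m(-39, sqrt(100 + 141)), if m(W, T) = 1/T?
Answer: sqrt(241) ≈ 15.524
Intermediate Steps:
1/m(-39, sqrt(100 + 141)) = 1/(1/(sqrt(100 + 141))) = 1/(1/(sqrt(241))) = 1/(sqrt(241)/241) = sqrt(241)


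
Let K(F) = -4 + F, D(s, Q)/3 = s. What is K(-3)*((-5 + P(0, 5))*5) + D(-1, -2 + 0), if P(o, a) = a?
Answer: -3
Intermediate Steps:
D(s, Q) = 3*s
K(-3)*((-5 + P(0, 5))*5) + D(-1, -2 + 0) = (-4 - 3)*((-5 + 5)*5) + 3*(-1) = -0*5 - 3 = -7*0 - 3 = 0 - 3 = -3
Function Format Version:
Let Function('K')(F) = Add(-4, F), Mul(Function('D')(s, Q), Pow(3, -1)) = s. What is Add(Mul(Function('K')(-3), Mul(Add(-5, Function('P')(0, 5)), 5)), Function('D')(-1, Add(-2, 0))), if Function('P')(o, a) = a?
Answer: -3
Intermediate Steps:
Function('D')(s, Q) = Mul(3, s)
Add(Mul(Function('K')(-3), Mul(Add(-5, Function('P')(0, 5)), 5)), Function('D')(-1, Add(-2, 0))) = Add(Mul(Add(-4, -3), Mul(Add(-5, 5), 5)), Mul(3, -1)) = Add(Mul(-7, Mul(0, 5)), -3) = Add(Mul(-7, 0), -3) = Add(0, -3) = -3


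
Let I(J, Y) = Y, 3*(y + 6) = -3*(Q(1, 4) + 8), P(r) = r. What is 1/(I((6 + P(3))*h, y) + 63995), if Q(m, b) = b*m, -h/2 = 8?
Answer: 1/63977 ≈ 1.5631e-5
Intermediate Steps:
h = -16 (h = -2*8 = -16)
y = -18 (y = -6 + (-3*(4*1 + 8))/3 = -6 + (-3*(4 + 8))/3 = -6 + (-3*12)/3 = -6 + (⅓)*(-36) = -6 - 12 = -18)
1/(I((6 + P(3))*h, y) + 63995) = 1/(-18 + 63995) = 1/63977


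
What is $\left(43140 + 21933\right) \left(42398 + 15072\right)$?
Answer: $3739745310$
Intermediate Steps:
$\left(43140 + 21933\right) \left(42398 + 15072\right) = 65073 \cdot 57470 = 3739745310$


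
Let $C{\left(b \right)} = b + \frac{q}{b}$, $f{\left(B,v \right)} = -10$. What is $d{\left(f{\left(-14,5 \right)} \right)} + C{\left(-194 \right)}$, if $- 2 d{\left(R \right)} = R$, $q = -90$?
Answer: $- \frac{18288}{97} \approx -188.54$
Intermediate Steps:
$C{\left(b \right)} = b - \frac{90}{b}$
$d{\left(R \right)} = - \frac{R}{2}$
$d{\left(f{\left(-14,5 \right)} \right)} + C{\left(-194 \right)} = \left(- \frac{1}{2}\right) \left(-10\right) - \left(194 + \frac{90}{-194}\right) = 5 - \frac{18773}{97} = - \frac{18288}{97}$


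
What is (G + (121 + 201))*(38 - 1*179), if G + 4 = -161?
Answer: -22137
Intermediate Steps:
G = -165 (G = -4 - 161 = -165)
(G + (121 + 201))*(38 - 1*179) = (-165 + (121 + 201))*(38 - 1*179) = (-165 + 322)*(38 - 179) = 157*(-141) = -22137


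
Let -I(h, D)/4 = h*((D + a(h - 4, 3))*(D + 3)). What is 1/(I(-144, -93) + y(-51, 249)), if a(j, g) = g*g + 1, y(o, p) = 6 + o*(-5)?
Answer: 1/4302981 ≈ 2.3240e-7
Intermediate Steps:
y(o, p) = 6 - 5*o
a(j, g) = 1 + g**2 (a(j, g) = g**2 + 1 = 1 + g**2)
I(h, D) = -4*h*(3 + D)*(10 + D) (I(h, D) = -4*h*(D + (1 + 3**2))*(D + 3) = -4*h*(D + (1 + 9))*(3 + D) = -4*h*(D + 10)*(3 + D) = -4*h*(10 + D)*(3 + D) = -4*h*(3 + D)*(10 + D))
1/(I(-144, -93) + y(-51, 249)) = 1/(-4*(-144)*(30 + (-93)**2 + 13*(-93)) + (6 - 5*(-51))) = 1/(-4*(-144)*(30 + 8649 - 1209) + (6 + 255)) = 1/(-4*(-144)*7470 + 261) = 1/(4302720 + 261) = 1/4302981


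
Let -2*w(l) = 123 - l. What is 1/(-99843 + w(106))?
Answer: -2/199703 ≈ -1.0015e-5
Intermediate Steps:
w(l) = -123/2 + l/2 (w(l) = -(123 - l)/2 = -123/2 + l/2)
1/(-99843 + w(106)) = 1/(-99843 + (-123/2 + (½)*106)) = 1/(-99843 + (-123/2 + 53)) = 1/(-99843 - 17/2) = 1/(-199703/2) = -2/199703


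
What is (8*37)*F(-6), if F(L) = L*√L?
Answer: -1776*I*√6 ≈ -4350.3*I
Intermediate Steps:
F(L) = L^(3/2)
(8*37)*F(-6) = (8*37)*(-6)^(3/2) = 296*(-6*I*√6) = -1776*I*√6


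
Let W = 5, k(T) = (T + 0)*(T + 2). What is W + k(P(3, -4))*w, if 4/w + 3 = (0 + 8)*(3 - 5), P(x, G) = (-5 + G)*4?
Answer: -4801/19 ≈ -252.68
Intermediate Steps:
P(x, G) = -20 + 4*G
k(T) = T*(2 + T)
w = -4/19 (w = 4/(-3 + (0 + 8)*(3 - 5)) = 4/(-3 + 8*(-2)) = 4/(-3 - 16) = 4/(-19) = 4*(-1/19) = -4/19 ≈ -0.21053)
W + k(P(3, -4))*w = 5 + ((-20 + 4*(-4))*(2 + (-20 + 4*(-4))))*(-4/19) = 5 + ((-20 - 16)*(2 + (-20 - 16)))*(-4/19) = 5 - 36*(2 - 36)*(-4/19) = 5 - 36*(-34)*(-4/19) = 5 + 1224*(-4/19) = 5 - 4896/19 = -4801/19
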